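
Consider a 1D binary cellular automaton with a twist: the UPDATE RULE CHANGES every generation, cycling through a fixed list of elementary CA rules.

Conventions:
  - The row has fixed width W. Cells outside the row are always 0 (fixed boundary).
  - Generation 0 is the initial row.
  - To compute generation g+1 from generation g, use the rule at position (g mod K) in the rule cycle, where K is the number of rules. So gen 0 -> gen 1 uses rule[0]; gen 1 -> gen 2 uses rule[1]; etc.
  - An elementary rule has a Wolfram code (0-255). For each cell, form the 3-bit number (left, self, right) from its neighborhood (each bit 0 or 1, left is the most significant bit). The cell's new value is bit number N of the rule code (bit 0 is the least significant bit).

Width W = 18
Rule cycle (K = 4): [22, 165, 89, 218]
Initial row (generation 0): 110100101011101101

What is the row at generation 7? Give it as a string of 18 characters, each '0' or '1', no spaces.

Answer: 100000011010010011

Derivation:
Gen 0: 110100101011101101
Gen 1 (rule 22): 000111101000000001
Gen 2 (rule 165): 110011011011111101
Gen 3 (rule 89): 111011011010000100
Gen 4 (rule 218): 111011011001001010
Gen 5 (rule 22): 000000000111111011
Gen 6 (rule 165): 111111110011110100
Gen 7 (rule 89): 100000011010010011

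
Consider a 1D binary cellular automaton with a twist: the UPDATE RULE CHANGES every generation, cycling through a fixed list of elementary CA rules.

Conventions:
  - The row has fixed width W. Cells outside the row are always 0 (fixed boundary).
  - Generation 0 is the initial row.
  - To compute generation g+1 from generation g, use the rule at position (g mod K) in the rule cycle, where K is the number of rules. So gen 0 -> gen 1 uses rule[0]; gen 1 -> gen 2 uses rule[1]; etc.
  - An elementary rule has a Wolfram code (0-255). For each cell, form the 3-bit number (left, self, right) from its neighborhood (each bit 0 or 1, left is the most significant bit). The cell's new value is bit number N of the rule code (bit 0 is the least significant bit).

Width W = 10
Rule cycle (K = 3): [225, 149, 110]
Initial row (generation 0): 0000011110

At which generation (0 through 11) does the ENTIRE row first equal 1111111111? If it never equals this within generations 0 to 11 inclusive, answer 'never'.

Answer: never

Derivation:
Gen 0: 0000011110
Gen 1 (rule 225): 1111001110
Gen 2 (rule 149): 0110100101
Gen 3 (rule 110): 1111101111
Gen 4 (rule 225): 0111110111
Gen 5 (rule 149): 0011100010
Gen 6 (rule 110): 0110100110
Gen 7 (rule 225): 0011000010
Gen 8 (rule 149): 1000111011
Gen 9 (rule 110): 1001101111
Gen 10 (rule 225): 0000110111
Gen 11 (rule 149): 1110000010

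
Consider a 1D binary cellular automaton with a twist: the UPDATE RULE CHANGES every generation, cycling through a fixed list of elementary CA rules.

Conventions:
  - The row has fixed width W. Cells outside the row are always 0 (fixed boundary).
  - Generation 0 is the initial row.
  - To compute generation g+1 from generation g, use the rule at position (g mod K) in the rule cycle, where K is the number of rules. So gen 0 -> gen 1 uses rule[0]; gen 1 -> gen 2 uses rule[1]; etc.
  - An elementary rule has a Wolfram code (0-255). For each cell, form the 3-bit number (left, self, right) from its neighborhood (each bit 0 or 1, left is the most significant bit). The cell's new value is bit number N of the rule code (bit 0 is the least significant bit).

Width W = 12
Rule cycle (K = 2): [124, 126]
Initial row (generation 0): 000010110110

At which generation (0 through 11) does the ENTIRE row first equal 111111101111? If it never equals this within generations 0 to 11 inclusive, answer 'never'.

Answer: 9

Derivation:
Gen 0: 000010110110
Gen 1 (rule 124): 000011111111
Gen 2 (rule 126): 000110000001
Gen 3 (rule 124): 000111000001
Gen 4 (rule 126): 001101100011
Gen 5 (rule 124): 001111110011
Gen 6 (rule 126): 011000011111
Gen 7 (rule 124): 011100010001
Gen 8 (rule 126): 110110111011
Gen 9 (rule 124): 111111101111
Gen 10 (rule 126): 100000111001
Gen 11 (rule 124): 110000101101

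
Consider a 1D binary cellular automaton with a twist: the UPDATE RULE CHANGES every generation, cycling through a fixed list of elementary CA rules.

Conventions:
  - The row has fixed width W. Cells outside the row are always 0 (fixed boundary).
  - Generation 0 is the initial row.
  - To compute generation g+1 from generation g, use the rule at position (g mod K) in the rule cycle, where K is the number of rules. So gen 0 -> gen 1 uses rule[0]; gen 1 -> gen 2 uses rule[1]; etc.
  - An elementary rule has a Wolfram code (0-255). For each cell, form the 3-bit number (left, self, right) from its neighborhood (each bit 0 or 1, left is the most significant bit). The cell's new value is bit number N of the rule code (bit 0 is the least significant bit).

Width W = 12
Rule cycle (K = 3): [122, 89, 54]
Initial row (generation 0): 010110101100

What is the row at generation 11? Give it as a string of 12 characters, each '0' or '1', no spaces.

Gen 0: 010110101100
Gen 1 (rule 122): 101111011110
Gen 2 (rule 89): 001001010011
Gen 3 (rule 54): 011111111100
Gen 4 (rule 122): 110000000110
Gen 5 (rule 89): 111111110111
Gen 6 (rule 54): 000000001000
Gen 7 (rule 122): 000000010100
Gen 8 (rule 89): 111111000011
Gen 9 (rule 54): 000000100100
Gen 10 (rule 122): 000001011010
Gen 11 (rule 89): 111100011001

Answer: 111100011001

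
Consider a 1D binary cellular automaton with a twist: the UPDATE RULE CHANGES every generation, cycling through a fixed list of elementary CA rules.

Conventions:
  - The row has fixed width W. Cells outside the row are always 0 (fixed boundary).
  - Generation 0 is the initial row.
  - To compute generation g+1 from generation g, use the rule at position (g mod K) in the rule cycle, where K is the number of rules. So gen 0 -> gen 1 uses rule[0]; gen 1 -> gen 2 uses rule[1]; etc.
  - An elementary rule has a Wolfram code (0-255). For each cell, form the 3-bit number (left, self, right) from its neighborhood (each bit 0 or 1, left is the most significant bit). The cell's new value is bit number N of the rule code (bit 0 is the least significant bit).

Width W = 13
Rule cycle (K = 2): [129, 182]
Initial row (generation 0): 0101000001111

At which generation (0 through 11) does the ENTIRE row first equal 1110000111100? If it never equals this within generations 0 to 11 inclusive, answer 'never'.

Gen 0: 0101000001111
Gen 1 (rule 129): 0000011100110
Gen 2 (rule 182): 0000101011001
Gen 3 (rule 129): 1110000000000
Gen 4 (rule 182): 0101000000000
Gen 5 (rule 129): 0000011111111
Gen 6 (rule 182): 0000101111110
Gen 7 (rule 129): 1110000111100
Gen 8 (rule 182): 0101001011010
Gen 9 (rule 129): 0000000000000
Gen 10 (rule 182): 0000000000000
Gen 11 (rule 129): 1111111111111

Answer: 7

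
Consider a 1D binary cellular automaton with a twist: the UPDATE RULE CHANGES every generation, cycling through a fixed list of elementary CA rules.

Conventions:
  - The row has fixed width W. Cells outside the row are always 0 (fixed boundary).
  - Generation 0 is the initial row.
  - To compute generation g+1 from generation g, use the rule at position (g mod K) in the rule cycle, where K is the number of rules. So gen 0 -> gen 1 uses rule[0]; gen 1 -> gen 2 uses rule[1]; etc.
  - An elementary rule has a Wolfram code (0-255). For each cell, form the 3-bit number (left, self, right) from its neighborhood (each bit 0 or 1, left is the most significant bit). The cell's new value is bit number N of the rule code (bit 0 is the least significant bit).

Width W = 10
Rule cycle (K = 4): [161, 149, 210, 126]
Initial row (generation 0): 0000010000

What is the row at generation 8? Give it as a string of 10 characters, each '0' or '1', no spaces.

Answer: 1111011011

Derivation:
Gen 0: 0000010000
Gen 1 (rule 161): 1111000111
Gen 2 (rule 149): 0110110010
Gen 3 (rule 210): 1010011101
Gen 4 (rule 126): 1111110111
Gen 5 (rule 161): 0111101010
Gen 6 (rule 149): 0011001011
Gen 7 (rule 210): 0101110001
Gen 8 (rule 126): 1111011011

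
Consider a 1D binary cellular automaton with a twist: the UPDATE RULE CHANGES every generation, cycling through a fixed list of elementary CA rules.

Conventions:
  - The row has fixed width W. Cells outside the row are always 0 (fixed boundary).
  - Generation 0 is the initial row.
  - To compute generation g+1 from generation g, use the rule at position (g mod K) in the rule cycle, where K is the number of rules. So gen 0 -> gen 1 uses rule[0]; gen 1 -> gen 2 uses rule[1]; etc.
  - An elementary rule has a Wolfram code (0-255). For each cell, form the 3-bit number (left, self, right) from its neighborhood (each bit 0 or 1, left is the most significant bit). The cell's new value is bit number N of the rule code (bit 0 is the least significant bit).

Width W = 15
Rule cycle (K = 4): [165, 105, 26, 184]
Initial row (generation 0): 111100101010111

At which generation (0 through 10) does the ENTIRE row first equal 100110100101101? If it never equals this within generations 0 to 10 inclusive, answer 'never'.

Answer: never

Derivation:
Gen 0: 111100101010111
Gen 1 (rule 165): 011000111111010
Gen 2 (rule 105): 011010100001100
Gen 3 (rule 26): 110000010011010
Gen 4 (rule 184): 101000001010101
Gen 5 (rule 165): 111011101111111
Gen 6 (rule 105): 101110111000001
Gen 7 (rule 26): 001000100100010
Gen 8 (rule 184): 000100010010001
Gen 9 (rule 165): 110101010010101
Gen 10 (rule 105): 111010100001010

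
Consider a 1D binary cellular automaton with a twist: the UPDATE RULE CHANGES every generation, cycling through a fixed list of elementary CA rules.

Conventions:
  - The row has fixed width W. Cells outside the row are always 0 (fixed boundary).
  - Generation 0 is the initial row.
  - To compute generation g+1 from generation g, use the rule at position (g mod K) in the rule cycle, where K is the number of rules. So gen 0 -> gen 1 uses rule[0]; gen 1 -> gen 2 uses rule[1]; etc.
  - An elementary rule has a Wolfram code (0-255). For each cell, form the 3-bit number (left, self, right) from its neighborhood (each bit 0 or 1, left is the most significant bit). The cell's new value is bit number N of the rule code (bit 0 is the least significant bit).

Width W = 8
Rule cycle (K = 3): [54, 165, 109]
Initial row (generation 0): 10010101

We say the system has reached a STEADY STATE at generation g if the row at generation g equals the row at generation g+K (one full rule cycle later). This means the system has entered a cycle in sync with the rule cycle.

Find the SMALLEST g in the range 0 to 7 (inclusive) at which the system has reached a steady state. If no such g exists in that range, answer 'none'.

Gen 0: 10010101
Gen 1 (rule 54): 11111111
Gen 2 (rule 165): 01111110
Gen 3 (rule 109): 01000010
Gen 4 (rule 54): 11100111
Gen 5 (rule 165): 01000010
Gen 6 (rule 109): 01011010
Gen 7 (rule 54): 11100111
Gen 8 (rule 165): 01000010
Gen 9 (rule 109): 01011010
Gen 10 (rule 54): 11100111

Answer: 4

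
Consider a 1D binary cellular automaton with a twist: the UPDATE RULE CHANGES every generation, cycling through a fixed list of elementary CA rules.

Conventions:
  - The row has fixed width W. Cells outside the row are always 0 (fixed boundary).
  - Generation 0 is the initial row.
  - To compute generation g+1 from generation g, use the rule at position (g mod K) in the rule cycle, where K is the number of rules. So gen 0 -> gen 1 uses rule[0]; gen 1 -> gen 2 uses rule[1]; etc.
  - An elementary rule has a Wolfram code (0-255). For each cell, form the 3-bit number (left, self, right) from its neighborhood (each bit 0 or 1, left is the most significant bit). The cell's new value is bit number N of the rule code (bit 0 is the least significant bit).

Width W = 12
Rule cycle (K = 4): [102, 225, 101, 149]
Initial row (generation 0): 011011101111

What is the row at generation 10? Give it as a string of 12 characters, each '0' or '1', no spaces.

Answer: 000111110010

Derivation:
Gen 0: 011011101111
Gen 1 (rule 102): 101100110001
Gen 2 (rule 225): 010100010100
Gen 3 (rule 101): 011101011101
Gen 4 (rule 149): 001001001001
Gen 5 (rule 102): 011011011011
Gen 6 (rule 225): 001101101101
Gen 7 (rule 101): 100110110111
Gen 8 (rule 149): 110000000010
Gen 9 (rule 102): 010000000110
Gen 10 (rule 225): 000111110010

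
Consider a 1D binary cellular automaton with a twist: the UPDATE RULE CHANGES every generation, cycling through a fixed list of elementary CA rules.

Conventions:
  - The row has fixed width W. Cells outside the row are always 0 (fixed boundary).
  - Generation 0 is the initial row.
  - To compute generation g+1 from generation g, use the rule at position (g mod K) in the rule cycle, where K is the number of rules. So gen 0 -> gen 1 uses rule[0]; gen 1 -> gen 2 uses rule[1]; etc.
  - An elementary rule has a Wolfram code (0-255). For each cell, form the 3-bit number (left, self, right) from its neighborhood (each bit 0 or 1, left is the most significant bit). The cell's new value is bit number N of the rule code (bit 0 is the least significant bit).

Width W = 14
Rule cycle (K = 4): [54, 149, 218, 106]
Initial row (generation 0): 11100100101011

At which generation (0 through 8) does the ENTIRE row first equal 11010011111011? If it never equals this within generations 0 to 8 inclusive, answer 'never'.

Gen 0: 11100100101011
Gen 1 (rule 54): 00011111111100
Gen 2 (rule 149): 11001111111011
Gen 3 (rule 218): 11111111111011
Gen 4 (rule 106): 10000000001111
Gen 5 (rule 54): 11000000010000
Gen 6 (rule 149): 00111111011111
Gen 7 (rule 218): 01111111011111
Gen 8 (rule 106): 11000001110001

Answer: never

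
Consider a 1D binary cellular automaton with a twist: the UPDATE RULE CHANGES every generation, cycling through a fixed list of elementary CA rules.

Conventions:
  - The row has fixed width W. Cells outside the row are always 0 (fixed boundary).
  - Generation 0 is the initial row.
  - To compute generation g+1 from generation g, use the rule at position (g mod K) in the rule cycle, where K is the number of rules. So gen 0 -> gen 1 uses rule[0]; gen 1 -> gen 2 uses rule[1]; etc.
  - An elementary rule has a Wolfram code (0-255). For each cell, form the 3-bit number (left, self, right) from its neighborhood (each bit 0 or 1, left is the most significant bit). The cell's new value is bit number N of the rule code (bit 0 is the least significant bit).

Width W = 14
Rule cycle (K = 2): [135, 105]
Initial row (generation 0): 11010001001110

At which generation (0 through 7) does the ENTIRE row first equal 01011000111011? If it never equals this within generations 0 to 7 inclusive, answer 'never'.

Gen 0: 11010001001110
Gen 1 (rule 135): 00010111010100
Gen 2 (rule 105): 11001101101001
Gen 3 (rule 135): 00010000001011
Gen 4 (rule 105): 11000111100111
Gen 5 (rule 135): 00011011001010
Gen 6 (rule 105): 11011111000100
Gen 7 (rule 135): 00001110011101

Answer: never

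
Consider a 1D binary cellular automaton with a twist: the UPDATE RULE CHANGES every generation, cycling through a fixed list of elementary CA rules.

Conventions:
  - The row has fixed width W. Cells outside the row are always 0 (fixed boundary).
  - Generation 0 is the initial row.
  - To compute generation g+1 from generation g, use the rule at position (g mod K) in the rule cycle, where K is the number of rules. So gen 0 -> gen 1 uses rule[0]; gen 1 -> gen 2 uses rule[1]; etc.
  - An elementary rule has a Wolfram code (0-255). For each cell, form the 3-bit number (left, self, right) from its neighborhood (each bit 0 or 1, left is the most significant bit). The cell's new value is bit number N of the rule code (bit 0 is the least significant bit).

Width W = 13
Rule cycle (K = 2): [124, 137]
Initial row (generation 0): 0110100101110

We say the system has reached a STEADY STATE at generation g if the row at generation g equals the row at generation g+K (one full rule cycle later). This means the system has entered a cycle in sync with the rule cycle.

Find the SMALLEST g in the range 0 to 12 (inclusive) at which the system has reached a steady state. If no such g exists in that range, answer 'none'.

Answer: 10

Derivation:
Gen 0: 0110100101110
Gen 1 (rule 124): 0111110111011
Gen 2 (rule 137): 0111100110010
Gen 3 (rule 124): 0100110111011
Gen 4 (rule 137): 0000100110010
Gen 5 (rule 124): 0000110111011
Gen 6 (rule 137): 1110100110010
Gen 7 (rule 124): 1011110111011
Gen 8 (rule 137): 0011100110010
Gen 9 (rule 124): 0010110111011
Gen 10 (rule 137): 1000100110010
Gen 11 (rule 124): 1100110111011
Gen 12 (rule 137): 1000100110010
Gen 13 (rule 124): 1100110111011
Gen 14 (rule 137): 1000100110010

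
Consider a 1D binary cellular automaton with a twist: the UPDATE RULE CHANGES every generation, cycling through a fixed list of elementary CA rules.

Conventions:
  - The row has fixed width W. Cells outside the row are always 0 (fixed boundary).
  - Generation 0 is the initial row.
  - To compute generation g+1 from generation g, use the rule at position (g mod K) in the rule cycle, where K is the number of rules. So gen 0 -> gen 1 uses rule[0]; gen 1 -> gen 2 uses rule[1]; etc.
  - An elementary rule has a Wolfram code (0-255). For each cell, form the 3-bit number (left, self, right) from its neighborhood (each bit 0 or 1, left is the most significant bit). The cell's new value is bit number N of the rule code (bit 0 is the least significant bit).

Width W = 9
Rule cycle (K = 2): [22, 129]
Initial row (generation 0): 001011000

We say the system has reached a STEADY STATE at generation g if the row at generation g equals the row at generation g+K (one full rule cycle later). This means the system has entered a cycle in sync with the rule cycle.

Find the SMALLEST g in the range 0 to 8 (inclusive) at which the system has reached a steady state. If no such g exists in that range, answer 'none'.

Answer: none

Derivation:
Gen 0: 001011000
Gen 1 (rule 22): 011000100
Gen 2 (rule 129): 000010001
Gen 3 (rule 22): 000111011
Gen 4 (rule 129): 110010000
Gen 5 (rule 22): 001111000
Gen 6 (rule 129): 100110011
Gen 7 (rule 22): 111001100
Gen 8 (rule 129): 010000001
Gen 9 (rule 22): 111000011
Gen 10 (rule 129): 010011000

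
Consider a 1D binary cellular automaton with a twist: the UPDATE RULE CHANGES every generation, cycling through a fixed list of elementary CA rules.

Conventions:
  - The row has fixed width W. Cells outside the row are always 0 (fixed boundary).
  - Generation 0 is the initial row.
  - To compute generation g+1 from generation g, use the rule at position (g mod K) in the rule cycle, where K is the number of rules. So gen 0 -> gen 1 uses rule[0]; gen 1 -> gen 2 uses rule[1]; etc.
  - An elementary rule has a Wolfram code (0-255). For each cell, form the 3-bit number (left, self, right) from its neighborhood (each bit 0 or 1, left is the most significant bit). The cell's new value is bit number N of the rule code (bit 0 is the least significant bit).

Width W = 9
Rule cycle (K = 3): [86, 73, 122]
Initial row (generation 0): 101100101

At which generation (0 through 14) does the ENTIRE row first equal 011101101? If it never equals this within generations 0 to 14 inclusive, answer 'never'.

Answer: never

Derivation:
Gen 0: 101100101
Gen 1 (rule 86): 100111101
Gen 2 (rule 73): 000100100
Gen 3 (rule 122): 001011010
Gen 4 (rule 86): 011001011
Gen 5 (rule 73): 011000011
Gen 6 (rule 122): 111100111
Gen 7 (rule 86): 000111001
Gen 8 (rule 73): 110101000
Gen 9 (rule 122): 111010100
Gen 10 (rule 86): 001010110
Gen 11 (rule 73): 100000110
Gen 12 (rule 122): 010001111
Gen 13 (rule 86): 111010001
Gen 14 (rule 73): 101000100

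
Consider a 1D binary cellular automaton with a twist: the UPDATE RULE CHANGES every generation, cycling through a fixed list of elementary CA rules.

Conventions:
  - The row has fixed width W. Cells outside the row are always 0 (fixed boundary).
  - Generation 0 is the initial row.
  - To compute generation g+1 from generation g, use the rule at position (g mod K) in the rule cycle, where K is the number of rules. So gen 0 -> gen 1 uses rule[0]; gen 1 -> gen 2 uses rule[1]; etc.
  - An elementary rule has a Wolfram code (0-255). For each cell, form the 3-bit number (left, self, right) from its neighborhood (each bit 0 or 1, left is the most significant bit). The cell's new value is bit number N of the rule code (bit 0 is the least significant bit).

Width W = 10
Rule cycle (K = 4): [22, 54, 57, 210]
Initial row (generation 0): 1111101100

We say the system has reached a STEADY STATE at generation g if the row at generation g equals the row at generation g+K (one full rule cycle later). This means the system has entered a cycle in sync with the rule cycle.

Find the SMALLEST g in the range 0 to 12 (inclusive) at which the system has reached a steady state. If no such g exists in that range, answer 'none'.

Answer: none

Derivation:
Gen 0: 1111101100
Gen 1 (rule 22): 0000000010
Gen 2 (rule 54): 0000000111
Gen 3 (rule 57): 1111110100
Gen 4 (rule 210): 0111110010
Gen 5 (rule 22): 1000001111
Gen 6 (rule 54): 1100010000
Gen 7 (rule 57): 1011001111
Gen 8 (rule 210): 0001110111
Gen 9 (rule 22): 0010000000
Gen 10 (rule 54): 0111000000
Gen 11 (rule 57): 0100111111
Gen 12 (rule 210): 1011011111
Gen 13 (rule 22): 1000000000
Gen 14 (rule 54): 1100000000
Gen 15 (rule 57): 1011111111
Gen 16 (rule 210): 0001111111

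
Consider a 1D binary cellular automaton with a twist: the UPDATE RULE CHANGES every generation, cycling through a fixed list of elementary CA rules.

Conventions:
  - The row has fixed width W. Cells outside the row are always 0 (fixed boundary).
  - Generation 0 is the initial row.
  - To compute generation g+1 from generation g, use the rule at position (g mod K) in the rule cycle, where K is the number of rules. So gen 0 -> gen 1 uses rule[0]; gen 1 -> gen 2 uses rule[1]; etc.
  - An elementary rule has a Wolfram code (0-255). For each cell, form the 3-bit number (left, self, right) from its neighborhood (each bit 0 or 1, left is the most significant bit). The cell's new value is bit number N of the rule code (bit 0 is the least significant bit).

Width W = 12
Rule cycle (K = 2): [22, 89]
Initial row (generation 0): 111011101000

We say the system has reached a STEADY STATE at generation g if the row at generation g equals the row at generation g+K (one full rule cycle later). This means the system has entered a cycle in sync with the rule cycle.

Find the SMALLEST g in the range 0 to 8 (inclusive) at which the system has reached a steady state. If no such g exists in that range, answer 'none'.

Answer: 3

Derivation:
Gen 0: 111011101000
Gen 1 (rule 22): 000000001100
Gen 2 (rule 89): 111111101111
Gen 3 (rule 22): 000000000000
Gen 4 (rule 89): 111111111111
Gen 5 (rule 22): 000000000000
Gen 6 (rule 89): 111111111111
Gen 7 (rule 22): 000000000000
Gen 8 (rule 89): 111111111111
Gen 9 (rule 22): 000000000000
Gen 10 (rule 89): 111111111111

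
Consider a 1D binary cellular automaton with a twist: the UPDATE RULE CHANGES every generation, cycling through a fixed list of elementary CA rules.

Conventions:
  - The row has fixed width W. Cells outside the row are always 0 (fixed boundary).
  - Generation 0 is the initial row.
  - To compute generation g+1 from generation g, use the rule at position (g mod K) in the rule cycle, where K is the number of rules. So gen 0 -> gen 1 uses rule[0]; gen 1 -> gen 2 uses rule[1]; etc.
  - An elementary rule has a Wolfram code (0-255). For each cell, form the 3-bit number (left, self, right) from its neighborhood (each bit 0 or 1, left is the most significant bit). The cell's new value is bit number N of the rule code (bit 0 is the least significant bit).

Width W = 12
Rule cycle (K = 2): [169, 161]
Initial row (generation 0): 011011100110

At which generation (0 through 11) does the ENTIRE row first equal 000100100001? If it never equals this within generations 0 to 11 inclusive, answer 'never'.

Gen 0: 011011100110
Gen 1 (rule 169): 010111000100
Gen 2 (rule 161): 001010010001
Gen 3 (rule 169): 100100000100
Gen 4 (rule 161): 000001110001
Gen 5 (rule 169): 111101100100
Gen 6 (rule 161): 011010000001
Gen 7 (rule 169): 010100111100
Gen 8 (rule 161): 001000011001
Gen 9 (rule 169): 100011010000
Gen 10 (rule 161): 001000100111
Gen 11 (rule 169): 100010000110

Answer: never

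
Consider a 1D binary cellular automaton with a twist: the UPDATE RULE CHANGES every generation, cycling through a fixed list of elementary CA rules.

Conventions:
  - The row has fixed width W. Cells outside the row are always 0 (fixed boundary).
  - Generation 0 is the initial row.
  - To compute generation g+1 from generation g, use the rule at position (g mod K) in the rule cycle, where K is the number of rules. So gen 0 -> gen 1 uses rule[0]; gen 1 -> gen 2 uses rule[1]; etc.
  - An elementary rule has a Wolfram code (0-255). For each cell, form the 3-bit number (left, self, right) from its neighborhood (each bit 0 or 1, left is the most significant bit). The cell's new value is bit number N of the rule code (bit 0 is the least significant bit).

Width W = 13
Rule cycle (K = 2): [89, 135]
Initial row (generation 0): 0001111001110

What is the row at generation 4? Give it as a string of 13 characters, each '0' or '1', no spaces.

Gen 0: 0001111001110
Gen 1 (rule 89): 1101001101011
Gen 2 (rule 135): 0001010001000
Gen 3 (rule 89): 1100001100111
Gen 4 (rule 135): 0001110001010

Answer: 0001110001010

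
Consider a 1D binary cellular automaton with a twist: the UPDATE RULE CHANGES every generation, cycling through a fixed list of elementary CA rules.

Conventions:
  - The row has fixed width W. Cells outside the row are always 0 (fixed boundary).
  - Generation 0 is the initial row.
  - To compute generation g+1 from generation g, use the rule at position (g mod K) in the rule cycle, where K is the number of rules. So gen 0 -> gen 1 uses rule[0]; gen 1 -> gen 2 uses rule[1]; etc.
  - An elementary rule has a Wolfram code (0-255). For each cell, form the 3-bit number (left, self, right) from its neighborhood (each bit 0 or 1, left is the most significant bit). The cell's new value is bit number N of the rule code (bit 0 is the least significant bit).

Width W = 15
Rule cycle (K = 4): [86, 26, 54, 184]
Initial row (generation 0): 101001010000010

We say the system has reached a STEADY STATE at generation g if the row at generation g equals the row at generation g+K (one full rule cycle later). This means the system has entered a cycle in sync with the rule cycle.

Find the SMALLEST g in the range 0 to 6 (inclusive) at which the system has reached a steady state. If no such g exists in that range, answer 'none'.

Gen 0: 101001010000010
Gen 1 (rule 86): 101111011000111
Gen 2 (rule 26): 001000010101100
Gen 3 (rule 54): 011100111110010
Gen 4 (rule 184): 011010111101001
Gen 5 (rule 86): 101010000101111
Gen 6 (rule 26): 000001001001000
Gen 7 (rule 54): 000011111111100
Gen 8 (rule 184): 000011111111010
Gen 9 (rule 86): 000100000001011
Gen 10 (rule 26): 001010000010010

Answer: none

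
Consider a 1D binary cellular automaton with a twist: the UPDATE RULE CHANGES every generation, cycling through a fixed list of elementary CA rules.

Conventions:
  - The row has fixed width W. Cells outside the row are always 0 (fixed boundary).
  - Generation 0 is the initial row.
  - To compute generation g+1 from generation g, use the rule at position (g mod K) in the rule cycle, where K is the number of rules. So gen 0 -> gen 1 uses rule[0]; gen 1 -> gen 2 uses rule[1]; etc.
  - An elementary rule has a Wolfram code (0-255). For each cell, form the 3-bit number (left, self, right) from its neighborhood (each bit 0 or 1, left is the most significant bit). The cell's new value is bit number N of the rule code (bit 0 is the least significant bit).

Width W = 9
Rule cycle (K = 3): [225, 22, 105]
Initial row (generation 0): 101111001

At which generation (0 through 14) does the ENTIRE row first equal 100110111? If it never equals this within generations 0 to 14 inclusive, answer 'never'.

Gen 0: 101111001
Gen 1 (rule 225): 010111000
Gen 2 (rule 22): 110000100
Gen 3 (rule 105): 110110001
Gen 4 (rule 225): 011010100
Gen 5 (rule 22): 100010110
Gen 6 (rule 105): 001001110
Gen 7 (rule 225): 100000110
Gen 8 (rule 22): 110001001
Gen 9 (rule 105): 110100000
Gen 10 (rule 225): 011001111
Gen 11 (rule 22): 100110000
Gen 12 (rule 105): 000110111
Gen 13 (rule 225): 110011011
Gen 14 (rule 22): 001100000

Answer: never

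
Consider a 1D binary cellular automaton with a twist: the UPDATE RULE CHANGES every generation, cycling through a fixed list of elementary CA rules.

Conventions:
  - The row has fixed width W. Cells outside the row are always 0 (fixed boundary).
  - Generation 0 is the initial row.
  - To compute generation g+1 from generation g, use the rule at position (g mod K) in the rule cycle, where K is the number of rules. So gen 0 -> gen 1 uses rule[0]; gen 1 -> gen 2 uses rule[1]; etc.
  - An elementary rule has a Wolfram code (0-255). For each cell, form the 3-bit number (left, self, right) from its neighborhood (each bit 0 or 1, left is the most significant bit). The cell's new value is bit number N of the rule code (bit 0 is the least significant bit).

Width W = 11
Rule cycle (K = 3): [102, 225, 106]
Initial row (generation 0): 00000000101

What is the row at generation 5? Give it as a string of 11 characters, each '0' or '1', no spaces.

Answer: 00100111011

Derivation:
Gen 0: 00000000101
Gen 1 (rule 102): 00000001111
Gen 2 (rule 225): 11111100111
Gen 3 (rule 106): 10000101101
Gen 4 (rule 102): 10001110111
Gen 5 (rule 225): 00100111011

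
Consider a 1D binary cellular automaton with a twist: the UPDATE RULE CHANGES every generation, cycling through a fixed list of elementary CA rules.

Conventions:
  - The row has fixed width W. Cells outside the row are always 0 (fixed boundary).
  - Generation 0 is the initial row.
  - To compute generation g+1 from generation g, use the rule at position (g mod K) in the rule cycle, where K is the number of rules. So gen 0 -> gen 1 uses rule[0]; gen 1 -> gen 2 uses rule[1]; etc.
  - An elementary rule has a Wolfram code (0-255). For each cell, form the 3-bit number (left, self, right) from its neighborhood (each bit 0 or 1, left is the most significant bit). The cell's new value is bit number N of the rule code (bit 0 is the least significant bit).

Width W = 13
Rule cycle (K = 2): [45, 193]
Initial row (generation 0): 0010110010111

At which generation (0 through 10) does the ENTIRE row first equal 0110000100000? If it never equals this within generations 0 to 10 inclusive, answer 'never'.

Gen 0: 0010110010111
Gen 1 (rule 45): 1011100011100
Gen 2 (rule 193): 0001101001101
Gen 3 (rule 45): 1101011001011
Gen 4 (rule 193): 0100001000001
Gen 5 (rule 45): 0101101011101
Gen 6 (rule 193): 0000100001100
Gen 7 (rule 45): 1110101101001
Gen 8 (rule 193): 0110000100000
Gen 9 (rule 45): 0100110101111
Gen 10 (rule 193): 0000010000111

Answer: 8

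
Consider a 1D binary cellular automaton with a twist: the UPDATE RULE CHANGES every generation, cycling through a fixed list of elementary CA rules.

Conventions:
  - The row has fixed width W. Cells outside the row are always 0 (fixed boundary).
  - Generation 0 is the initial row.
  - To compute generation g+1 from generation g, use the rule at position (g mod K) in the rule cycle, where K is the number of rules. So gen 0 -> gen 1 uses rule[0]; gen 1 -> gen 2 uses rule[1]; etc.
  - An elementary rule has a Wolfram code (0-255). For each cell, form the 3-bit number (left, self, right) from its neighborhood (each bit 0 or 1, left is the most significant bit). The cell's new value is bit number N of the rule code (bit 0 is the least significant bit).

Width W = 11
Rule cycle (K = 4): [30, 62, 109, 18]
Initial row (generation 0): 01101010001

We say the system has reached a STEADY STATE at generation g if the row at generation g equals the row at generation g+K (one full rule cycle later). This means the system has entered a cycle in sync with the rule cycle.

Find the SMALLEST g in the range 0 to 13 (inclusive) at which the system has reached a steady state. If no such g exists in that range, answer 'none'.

Gen 0: 01101010001
Gen 1 (rule 30): 11001011011
Gen 2 (rule 62): 10111110110
Gen 3 (rule 109): 11100011110
Gen 4 (rule 18): 00010100001
Gen 5 (rule 30): 00110110011
Gen 6 (rule 62): 01101101110
Gen 7 (rule 109): 01111111010
Gen 8 (rule 18): 10000000001
Gen 9 (rule 30): 11000000011
Gen 10 (rule 62): 10100000110
Gen 11 (rule 109): 11101110110
Gen 12 (rule 18): 00000000001
Gen 13 (rule 30): 00000000011
Gen 14 (rule 62): 00000000110
Gen 15 (rule 109): 11111110110
Gen 16 (rule 18): 00000000001
Gen 17 (rule 30): 00000000011

Answer: 12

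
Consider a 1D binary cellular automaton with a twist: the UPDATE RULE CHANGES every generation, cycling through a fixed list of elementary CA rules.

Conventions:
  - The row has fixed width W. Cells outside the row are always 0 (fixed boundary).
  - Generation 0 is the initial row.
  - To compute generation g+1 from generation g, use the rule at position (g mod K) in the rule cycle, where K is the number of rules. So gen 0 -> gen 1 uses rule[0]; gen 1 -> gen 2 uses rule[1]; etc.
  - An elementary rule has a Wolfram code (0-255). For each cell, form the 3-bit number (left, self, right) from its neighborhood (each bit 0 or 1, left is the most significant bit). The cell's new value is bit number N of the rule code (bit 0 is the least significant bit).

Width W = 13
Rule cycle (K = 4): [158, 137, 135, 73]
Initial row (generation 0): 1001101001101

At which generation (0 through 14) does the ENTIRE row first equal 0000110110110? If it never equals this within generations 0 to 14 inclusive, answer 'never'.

Gen 0: 1001101001101
Gen 1 (rule 158): 1111001111001
Gen 2 (rule 137): 1110001110000
Gen 3 (rule 135): 0100110100111
Gen 4 (rule 73): 0000110000101
Gen 5 (rule 158): 0001101001101
Gen 6 (rule 137): 1101000001000
Gen 7 (rule 135): 0001011111011
Gen 8 (rule 73): 1100010001011
Gen 9 (rule 158): 1010111011010
Gen 10 (rule 137): 0000110010000
Gen 11 (rule 135): 1111000110111
Gen 12 (rule 73): 1001010110101
Gen 13 (rule 158): 1111010100101
Gen 14 (rule 137): 1110000000000

Answer: never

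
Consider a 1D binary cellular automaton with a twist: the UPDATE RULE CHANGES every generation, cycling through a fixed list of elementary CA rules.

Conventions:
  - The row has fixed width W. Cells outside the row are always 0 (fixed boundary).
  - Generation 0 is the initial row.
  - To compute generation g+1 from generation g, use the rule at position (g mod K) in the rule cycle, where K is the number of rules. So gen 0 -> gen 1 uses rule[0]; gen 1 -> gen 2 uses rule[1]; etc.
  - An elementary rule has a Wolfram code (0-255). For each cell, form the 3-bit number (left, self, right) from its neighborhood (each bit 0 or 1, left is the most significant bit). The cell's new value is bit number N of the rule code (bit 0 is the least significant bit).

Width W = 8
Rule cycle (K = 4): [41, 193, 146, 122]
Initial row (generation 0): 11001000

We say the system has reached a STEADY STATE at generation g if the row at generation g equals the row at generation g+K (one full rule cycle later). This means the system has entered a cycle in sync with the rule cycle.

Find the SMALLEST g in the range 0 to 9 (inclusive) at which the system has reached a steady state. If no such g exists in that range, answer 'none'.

Gen 0: 11001000
Gen 1 (rule 41): 10000011
Gen 2 (rule 193): 00111001
Gen 3 (rule 146): 01010110
Gen 4 (rule 122): 10101111
Gen 5 (rule 41): 01011000
Gen 6 (rule 193): 00001011
Gen 7 (rule 146): 00010000
Gen 8 (rule 122): 00101000
Gen 9 (rule 41): 10010011
Gen 10 (rule 193): 00000001
Gen 11 (rule 146): 00000010
Gen 12 (rule 122): 00000101
Gen 13 (rule 41): 11110010

Answer: none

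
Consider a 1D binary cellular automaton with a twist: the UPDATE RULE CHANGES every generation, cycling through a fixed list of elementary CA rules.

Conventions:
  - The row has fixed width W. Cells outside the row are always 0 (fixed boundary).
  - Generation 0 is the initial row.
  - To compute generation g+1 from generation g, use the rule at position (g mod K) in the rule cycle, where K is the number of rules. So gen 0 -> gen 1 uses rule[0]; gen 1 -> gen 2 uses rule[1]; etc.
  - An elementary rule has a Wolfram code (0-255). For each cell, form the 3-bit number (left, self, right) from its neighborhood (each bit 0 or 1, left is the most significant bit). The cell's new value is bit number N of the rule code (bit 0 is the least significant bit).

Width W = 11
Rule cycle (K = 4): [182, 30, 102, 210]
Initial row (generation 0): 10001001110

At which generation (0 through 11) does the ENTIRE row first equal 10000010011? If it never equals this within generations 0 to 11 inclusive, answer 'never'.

Answer: never

Derivation:
Gen 0: 10001001110
Gen 1 (rule 182): 11011110101
Gen 2 (rule 30): 10010000101
Gen 3 (rule 102): 10110001111
Gen 4 (rule 210): 00011010111
Gen 5 (rule 182): 00100111010
Gen 6 (rule 30): 01111100011
Gen 7 (rule 102): 10000100101
Gen 8 (rule 210): 01001011000
Gen 9 (rule 182): 11111100100
Gen 10 (rule 30): 10000011110
Gen 11 (rule 102): 10000100010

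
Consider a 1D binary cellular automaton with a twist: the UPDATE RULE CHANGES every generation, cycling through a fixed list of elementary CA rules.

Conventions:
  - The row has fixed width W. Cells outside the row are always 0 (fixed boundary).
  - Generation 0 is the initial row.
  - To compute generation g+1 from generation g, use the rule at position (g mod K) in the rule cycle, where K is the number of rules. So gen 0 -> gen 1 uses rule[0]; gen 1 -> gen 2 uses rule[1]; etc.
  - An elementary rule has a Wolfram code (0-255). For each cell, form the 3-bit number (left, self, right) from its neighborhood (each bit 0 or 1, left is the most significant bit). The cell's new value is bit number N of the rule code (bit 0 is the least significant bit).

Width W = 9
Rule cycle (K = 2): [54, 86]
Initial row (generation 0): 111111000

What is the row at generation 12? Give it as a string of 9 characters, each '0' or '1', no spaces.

Gen 0: 111111000
Gen 1 (rule 54): 000000100
Gen 2 (rule 86): 000001110
Gen 3 (rule 54): 000010001
Gen 4 (rule 86): 000111011
Gen 5 (rule 54): 001000100
Gen 6 (rule 86): 011101110
Gen 7 (rule 54): 100010001
Gen 8 (rule 86): 110111011
Gen 9 (rule 54): 001000100
Gen 10 (rule 86): 011101110
Gen 11 (rule 54): 100010001
Gen 12 (rule 86): 110111011

Answer: 110111011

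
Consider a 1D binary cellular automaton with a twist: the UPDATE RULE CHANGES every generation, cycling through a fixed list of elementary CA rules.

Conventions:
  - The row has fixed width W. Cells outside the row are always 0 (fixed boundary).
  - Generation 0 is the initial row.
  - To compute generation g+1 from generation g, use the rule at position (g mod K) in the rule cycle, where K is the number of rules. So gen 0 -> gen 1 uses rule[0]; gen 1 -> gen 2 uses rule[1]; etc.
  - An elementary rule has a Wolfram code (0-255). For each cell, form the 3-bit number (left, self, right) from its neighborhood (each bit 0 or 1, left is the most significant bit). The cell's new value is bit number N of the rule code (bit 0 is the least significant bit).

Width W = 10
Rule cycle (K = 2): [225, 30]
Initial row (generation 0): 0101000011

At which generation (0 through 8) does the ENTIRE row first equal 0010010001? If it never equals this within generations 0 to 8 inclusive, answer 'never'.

Gen 0: 0101000011
Gen 1 (rule 225): 0010011001
Gen 2 (rule 30): 0111110111
Gen 3 (rule 225): 0011111011
Gen 4 (rule 30): 0110000010
Gen 5 (rule 225): 0010111000
Gen 6 (rule 30): 0110100100
Gen 7 (rule 225): 0011000001
Gen 8 (rule 30): 0110100011

Answer: never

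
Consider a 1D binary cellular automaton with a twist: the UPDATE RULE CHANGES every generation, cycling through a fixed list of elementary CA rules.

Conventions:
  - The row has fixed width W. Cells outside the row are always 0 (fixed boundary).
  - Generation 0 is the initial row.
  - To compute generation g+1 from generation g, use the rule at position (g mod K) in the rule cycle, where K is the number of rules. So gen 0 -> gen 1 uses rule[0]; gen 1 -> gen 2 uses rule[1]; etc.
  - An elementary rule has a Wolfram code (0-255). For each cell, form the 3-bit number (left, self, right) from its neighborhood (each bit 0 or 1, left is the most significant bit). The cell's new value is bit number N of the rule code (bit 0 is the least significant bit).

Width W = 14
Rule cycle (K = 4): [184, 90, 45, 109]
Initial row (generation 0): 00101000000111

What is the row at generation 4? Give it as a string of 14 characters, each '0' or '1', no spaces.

Answer: 11111111111011

Derivation:
Gen 0: 00101000000111
Gen 1 (rule 184): 00010100000110
Gen 2 (rule 90): 00100010001111
Gen 3 (rule 45): 10101010101000
Gen 4 (rule 109): 11111111111011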